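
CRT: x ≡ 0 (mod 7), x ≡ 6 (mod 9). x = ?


M = 7*9 = 63
M1 = M/7 = 9, M2 = M/9 = 7
M1^(-1) mod 7 = 4, M2^(-1) mod 9 = 4
x = 0*9*4 + 6*7*4 = 168
168 mod 63 = 42
Check: 42 mod 7 = 0 ✓, 42 mod 9 = 6 ✓

x ≡ 42 (mod 63)


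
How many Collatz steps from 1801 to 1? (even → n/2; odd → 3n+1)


1801 → 5404 → 2702 → 1351 → 4054 → 2027 → 6082 → 3041 → 9124 → 4562 → 2281 → 6844 → 3422 → 1711 → 5134 → 2567 → 7702 → 3851 → 11554 → 5777 → 17332 → 8666 → 4333 → 13000 → 6500 → 3250 → 1625 → 4876 → 2438 → 1219 → 3658 → 1829 → 5488 → 2744 → 1372 → 686 → 343 → 1030 → 515 → 1546 → 773 → 2320 → 1160 → 580 → 290 → 145 → 436 → 218 → 109 → 328 → 164 → 82 → 41 → 124 → 62 → 31 → 94 → 47 → 142 → 71 → 214 → 107 → 322 → 161 → 484 → 242 → 121 → 364 → 182 → 91 → 274 → 137 → 412 → 206 → 103 → 310 → 155 → 466 → 233 → 700 → 350 → 175 → 526 → 263 → 790 → 395 → 1186 → 593 → 1780 → 890 → 445 → 1336 → 668 → 334 → 167 → 502 → 251 → 754 → 377 → 1132 → 566 → 283 → 850 → 425 → 1276 → 638 → 319 → 958 → 479 → 1438 → 719 → 2158 → 1079 → 3238 → 1619 → 4858 → 2429 → 7288 → 3644 → 1822 → 911 → 2734 → 1367 → 4102 → 2051 → 6154 → 3077 → 9232 → 4616 → 2308 → 1154 → 577 → 1732 → 866 → 433 → 1300 → 650 → 325 → 976 → 488 → 244 → 122 → 61 → 184 → 92 → 46 → 23 → 70 → 35 → 106 → 53 → 160 → 80 → 40 → 20 → 10 → 5 → 16 → 8 → 4 → 2 → 1
Total steps = 161

161 steps


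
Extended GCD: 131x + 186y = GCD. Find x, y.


Tabular extended Euclidean (each row: r = 131*s + 186*t):
r=131, s=1, t=0
r=186, s=0, t=1
q=0: r=131, s=1, t=0   [131*(1) + 186*(0) = 131]
q=1: r=55, s=-1, t=1   [131*(-1) + 186*(1) = 55]
q=2: r=21, s=3, t=-2   [131*(3) + 186*(-2) = 21]
q=2: r=13, s=-7, t=5   [131*(-7) + 186*(5) = 13]
q=1: r=8, s=10, t=-7   [131*(10) + 186*(-7) = 8]
q=1: r=5, s=-17, t=12   [131*(-17) + 186*(12) = 5]
q=1: r=3, s=27, t=-19   [131*(27) + 186*(-19) = 3]
q=1: r=2, s=-44, t=31   [131*(-44) + 186*(31) = 2]
q=1: r=1, s=71, t=-50   [131*(71) + 186*(-50) = 1]
q=2: r=0, s=-186, t=131   [131*(-186) + 186*(131) = 0]
GCD = 1; from the row with r=1: x=71, y=-50
Check: 131*(71) + 186*(-50) = 9301 - 9300 = 1

GCD = 1, x = 71, y = -50


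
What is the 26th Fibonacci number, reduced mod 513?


F(k) mod 513 for k=1..26:
1, 1, 2, 3, 5, 8, 13, 21, 34, 55, 89, 144, 233, 377, 97, 474, 58, 19, 77, 96, 173, 269, 442, 198, 127, 325
F(26) mod 513 = 325


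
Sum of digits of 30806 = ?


3 + 0 + 8 + 0 + 6 = 17


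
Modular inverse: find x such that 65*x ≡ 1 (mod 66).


Use the extended Euclidean algorithm on (66, 65); each row r = 66*s + 65*t:
r=66, s=1, t=0
r=65, s=0, t=1
q=1: r=1, s=1, t=-1   [66*(1) + 65*(-1) = 1]
q=65: r=0, s=-65, t=66   [66*(-65) + 65*(66) = 0]
GCD = 1 with t = -1, so 65*(-1) ≡ 1 (mod 66)
Inverse = -1 mod 66 = 65
Check: 65 * 65 = 4225 ≡ 1 (mod 66)

65^(-1) ≡ 65 (mod 66)


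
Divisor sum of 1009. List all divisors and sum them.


Divisors of 1009: 1, 1009
Sum = 1 + 1009 = 1010

σ(1009) = 1010


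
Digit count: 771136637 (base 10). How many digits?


771136637 has 9 digits in base 10
floor(log10(771136637)) + 1 = floor(8.8871) + 1 = 9

9 digits (base 10)


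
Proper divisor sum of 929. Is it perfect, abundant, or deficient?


Proper divisors: 1
Sum = 1 = 1
1 < 929 → deficient

s(929) = 1 (deficient)


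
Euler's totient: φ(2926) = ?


2926 = 2 × 7 × 11 × 19
Prime factors: 2, 7, 11, 19
φ(2926) = 2926 × (1-1/2) × (1-1/7) × (1-1/11) × (1-1/19)
= 2926 × 1/2 × 6/7 × 10/11 × 18/19 = 1080

φ(2926) = 1080


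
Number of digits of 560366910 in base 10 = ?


560366910 has 9 digits in base 10
floor(log10(560366910)) + 1 = floor(8.7485) + 1 = 9

9 digits (base 10)


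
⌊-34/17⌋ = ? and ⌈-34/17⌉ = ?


-34/17 = -2.0000
floor = -2
ceil = -2

floor = -2, ceil = -2


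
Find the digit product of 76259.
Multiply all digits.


7 × 6 × 2 × 5 × 9 = 3780


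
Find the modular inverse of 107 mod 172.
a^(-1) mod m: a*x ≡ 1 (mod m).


Use the extended Euclidean algorithm on (172, 107); each row r = 172*s + 107*t:
r=172, s=1, t=0
r=107, s=0, t=1
q=1: r=65, s=1, t=-1   [172*(1) + 107*(-1) = 65]
q=1: r=42, s=-1, t=2   [172*(-1) + 107*(2) = 42]
q=1: r=23, s=2, t=-3   [172*(2) + 107*(-3) = 23]
q=1: r=19, s=-3, t=5   [172*(-3) + 107*(5) = 19]
q=1: r=4, s=5, t=-8   [172*(5) + 107*(-8) = 4]
q=4: r=3, s=-23, t=37   [172*(-23) + 107*(37) = 3]
q=1: r=1, s=28, t=-45   [172*(28) + 107*(-45) = 1]
q=3: r=0, s=-107, t=172   [172*(-107) + 107*(172) = 0]
GCD = 1 with t = -45, so 107*(-45) ≡ 1 (mod 172)
Inverse = -45 mod 172 = 127
Check: 107 * 127 = 13589 ≡ 1 (mod 172)

107^(-1) ≡ 127 (mod 172)


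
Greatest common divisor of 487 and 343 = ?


487 = 1 * 343 + 144
343 = 2 * 144 + 55
144 = 2 * 55 + 34
55 = 1 * 34 + 21
34 = 1 * 21 + 13
21 = 1 * 13 + 8
13 = 1 * 8 + 5
8 = 1 * 5 + 3
5 = 1 * 3 + 2
3 = 1 * 2 + 1
2 = 2 * 1 + 0
GCD = 1


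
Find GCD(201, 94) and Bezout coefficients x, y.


Tabular extended Euclidean (each row: r = 201*s + 94*t):
r=201, s=1, t=0
r=94, s=0, t=1
q=2: r=13, s=1, t=-2   [201*(1) + 94*(-2) = 13]
q=7: r=3, s=-7, t=15   [201*(-7) + 94*(15) = 3]
q=4: r=1, s=29, t=-62   [201*(29) + 94*(-62) = 1]
q=3: r=0, s=-94, t=201   [201*(-94) + 94*(201) = 0]
GCD = 1; from the row with r=1: x=29, y=-62
Check: 201*(29) + 94*(-62) = 5829 - 5828 = 1

GCD = 1, x = 29, y = -62


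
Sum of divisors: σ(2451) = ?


Divisors of 2451: 1, 3, 19, 43, 57, 129, 817, 2451
Sum = 1 + 3 + 19 + 43 + 57 + 129 + 817 + 2451 = 3520

σ(2451) = 3520


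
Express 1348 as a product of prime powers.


1348 / 2 = 674
674 / 2 = 337
337 / 337 = 1
1348 = 2^2 × 337


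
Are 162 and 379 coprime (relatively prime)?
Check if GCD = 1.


Euclidean algorithm:
379 = 2 * 162 + 55
162 = 2 * 55 + 52
55 = 1 * 52 + 3
52 = 17 * 3 + 1
3 = 3 * 1 + 0
GCD(162, 379) = 1

Yes, coprime (GCD = 1)


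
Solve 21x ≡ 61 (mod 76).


GCD(21, 76) = 1, unique solution
a^(-1) mod 76 = 29
x = 29 * 61 mod 76 = 21

x ≡ 21 (mod 76)


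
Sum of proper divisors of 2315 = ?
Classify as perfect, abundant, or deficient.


Proper divisors: 1, 5, 463
Sum = 1 + 5 + 463 = 469
469 < 2315 → deficient

s(2315) = 469 (deficient)


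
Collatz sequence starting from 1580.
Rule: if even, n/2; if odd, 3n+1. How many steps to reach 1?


1580 → 790 → 395 → 1186 → 593 → 1780 → 890 → 445 → 1336 → 668 → 334 → 167 → 502 → 251 → 754 → 377 → 1132 → 566 → 283 → 850 → 425 → 1276 → 638 → 319 → 958 → 479 → 1438 → 719 → 2158 → 1079 → 3238 → 1619 → 4858 → 2429 → 7288 → 3644 → 1822 → 911 → 2734 → 1367 → 4102 → 2051 → 6154 → 3077 → 9232 → 4616 → 2308 → 1154 → 577 → 1732 → 866 → 433 → 1300 → 650 → 325 → 976 → 488 → 244 → 122 → 61 → 184 → 92 → 46 → 23 → 70 → 35 → 106 → 53 → 160 → 80 → 40 → 20 → 10 → 5 → 16 → 8 → 4 → 2 → 1
Total steps = 78

78 steps


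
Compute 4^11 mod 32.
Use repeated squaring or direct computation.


4^1 mod 32 = 4
4^2 mod 32 = 16
4^3 mod 32 = 0
4^4 mod 32 = 0
4^5 mod 32 = 0
4^6 mod 32 = 0
4^7 mod 32 = 0
4^8 mod 32 = 0
4^9 mod 32 = 0
4^10 mod 32 = 0
4^11 mod 32 = 0


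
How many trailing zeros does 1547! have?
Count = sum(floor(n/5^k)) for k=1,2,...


floor(1547/5) = 309
floor(1547/25) = 61
floor(1547/125) = 12
floor(1547/625) = 2
Total = 384

384 trailing zeros


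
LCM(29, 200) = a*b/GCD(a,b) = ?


GCD(29, 200) = 1
LCM = 29*200/1 = 5800/1 = 5800

LCM = 5800


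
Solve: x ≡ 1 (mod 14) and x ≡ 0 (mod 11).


M = 14*11 = 154
M1 = M/14 = 11, M2 = M/11 = 14
M1^(-1) mod 14 = 9, M2^(-1) mod 11 = 4
x = 1*11*9 + 0*14*4 = 99
99 mod 154 = 99
Check: 99 mod 14 = 1 ✓, 99 mod 11 = 0 ✓

x ≡ 99 (mod 154)


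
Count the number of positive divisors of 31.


31 = 31^1
d(31) = (1+1) = 2

2 divisors


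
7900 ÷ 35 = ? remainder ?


7900 = 35 * 225 + 25
Check: 7875 + 25 = 7900

q = 225, r = 25


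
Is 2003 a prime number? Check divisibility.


Check divisors up to sqrt(2003) = 44.7549
No divisors found.
2003 is prime.

Yes, 2003 is prime


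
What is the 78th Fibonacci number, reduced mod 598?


F(k) mod 598 for k=1..78:
1, 1, 2, 3, 5, 8, 13, 21, 34, 55, 89, 144, 233, 377, 12, 389, 401, 192, 593, 187, 182, 369, 551, 322, 275, 597, 274, 273, 547, 222, 171, 393, 564, 359, 325, 86, 411, 497, 310, 209, 519, 130, 51, 181, 232, 413, 47, 460, 507, 369, 278, 49, 327, 376, 105, 481, 586, 469, 457, 328, 187, 515, 104, 21, 125, 146, 271, 417, 90, 507, 597, 506, 505, 413, 320, 135, 455, 590
F(78) mod 598 = 590


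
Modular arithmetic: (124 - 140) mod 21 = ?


124 - 140 = -16
-16 mod 21 = 5


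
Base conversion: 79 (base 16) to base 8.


79 (base 16) = 121 (decimal)
121 (decimal) = 171 (base 8)


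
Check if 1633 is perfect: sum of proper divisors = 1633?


Proper divisors of 1633: 1, 23, 71
Sum = 1 + 23 + 71 = 95

No, 1633 is not perfect (95 ≠ 1633)


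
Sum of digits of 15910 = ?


1 + 5 + 9 + 1 + 0 = 16


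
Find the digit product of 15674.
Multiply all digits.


1 × 5 × 6 × 7 × 4 = 840


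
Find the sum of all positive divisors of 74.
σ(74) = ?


Divisors of 74: 1, 2, 37, 74
Sum = 1 + 2 + 37 + 74 = 114

σ(74) = 114


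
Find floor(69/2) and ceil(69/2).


69/2 = 34.5000
floor = 34
ceil = 35

floor = 34, ceil = 35


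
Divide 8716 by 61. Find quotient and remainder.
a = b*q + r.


8716 = 61 * 142 + 54
Check: 8662 + 54 = 8716

q = 142, r = 54


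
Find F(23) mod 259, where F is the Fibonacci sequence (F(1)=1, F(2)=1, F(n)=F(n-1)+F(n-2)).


F(k) mod 259 for k=1..23:
1, 1, 2, 3, 5, 8, 13, 21, 34, 55, 89, 144, 233, 118, 92, 210, 43, 253, 37, 31, 68, 99, 167
F(23) mod 259 = 167


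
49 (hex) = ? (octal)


49 (base 16) = 73 (decimal)
73 (decimal) = 111 (base 8)


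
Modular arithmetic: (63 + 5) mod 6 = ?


63 + 5 = 68
68 mod 6 = 2


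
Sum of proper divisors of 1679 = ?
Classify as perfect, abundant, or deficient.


Proper divisors: 1, 23, 73
Sum = 1 + 23 + 73 = 97
97 < 1679 → deficient

s(1679) = 97 (deficient)


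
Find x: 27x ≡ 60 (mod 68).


GCD(27, 68) = 1, unique solution
a^(-1) mod 68 = 63
x = 63 * 60 mod 68 = 40

x ≡ 40 (mod 68)


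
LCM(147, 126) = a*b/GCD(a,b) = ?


GCD(147, 126) = 21
LCM = 147*126/21 = 18522/21 = 882

LCM = 882


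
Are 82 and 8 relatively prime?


Euclidean algorithm:
82 = 10 * 8 + 2
8 = 4 * 2 + 0
GCD(82, 8) = 2

No, not coprime (GCD = 2)


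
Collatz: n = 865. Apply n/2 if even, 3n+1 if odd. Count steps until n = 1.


865 → 2596 → 1298 → 649 → 1948 → 974 → 487 → 1462 → 731 → 2194 → 1097 → 3292 → 1646 → 823 → 2470 → 1235 → 3706 → 1853 → 5560 → 2780 → 1390 → 695 → 2086 → 1043 → 3130 → 1565 → 4696 → 2348 → 1174 → 587 → 1762 → 881 → 2644 → 1322 → 661 → 1984 → 992 → 496 → 248 → 124 → 62 → 31 → 94 → 47 → 142 → 71 → 214 → 107 → 322 → 161 → 484 → 242 → 121 → 364 → 182 → 91 → 274 → 137 → 412 → 206 → 103 → 310 → 155 → 466 → 233 → 700 → 350 → 175 → 526 → 263 → 790 → 395 → 1186 → 593 → 1780 → 890 → 445 → 1336 → 668 → 334 → 167 → 502 → 251 → 754 → 377 → 1132 → 566 → 283 → 850 → 425 → 1276 → 638 → 319 → 958 → 479 → 1438 → 719 → 2158 → 1079 → 3238 → 1619 → 4858 → 2429 → 7288 → 3644 → 1822 → 911 → 2734 → 1367 → 4102 → 2051 → 6154 → 3077 → 9232 → 4616 → 2308 → 1154 → 577 → 1732 → 866 → 433 → 1300 → 650 → 325 → 976 → 488 → 244 → 122 → 61 → 184 → 92 → 46 → 23 → 70 → 35 → 106 → 53 → 160 → 80 → 40 → 20 → 10 → 5 → 16 → 8 → 4 → 2 → 1
Total steps = 147

147 steps


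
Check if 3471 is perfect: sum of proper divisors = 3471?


Proper divisors of 3471: 1, 3, 13, 39, 89, 267, 1157
Sum = 1 + 3 + 13 + 39 + 89 + 267 + 1157 = 1569

No, 3471 is not perfect (1569 ≠ 3471)


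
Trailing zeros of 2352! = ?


floor(2352/5) = 470
floor(2352/25) = 94
floor(2352/125) = 18
floor(2352/625) = 3
Total = 585

585 trailing zeros


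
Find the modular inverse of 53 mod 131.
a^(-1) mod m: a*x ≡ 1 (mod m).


Use the extended Euclidean algorithm on (131, 53); each row r = 131*s + 53*t:
r=131, s=1, t=0
r=53, s=0, t=1
q=2: r=25, s=1, t=-2   [131*(1) + 53*(-2) = 25]
q=2: r=3, s=-2, t=5   [131*(-2) + 53*(5) = 3]
q=8: r=1, s=17, t=-42   [131*(17) + 53*(-42) = 1]
q=3: r=0, s=-53, t=131   [131*(-53) + 53*(131) = 0]
GCD = 1 with t = -42, so 53*(-42) ≡ 1 (mod 131)
Inverse = -42 mod 131 = 89
Check: 53 * 89 = 4717 ≡ 1 (mod 131)

53^(-1) ≡ 89 (mod 131)


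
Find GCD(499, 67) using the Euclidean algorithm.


499 = 7 * 67 + 30
67 = 2 * 30 + 7
30 = 4 * 7 + 2
7 = 3 * 2 + 1
2 = 2 * 1 + 0
GCD = 1


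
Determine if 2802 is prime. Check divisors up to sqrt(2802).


2802 / 2 = 1401 (exact division)
2802 is NOT prime.

No, 2802 is not prime


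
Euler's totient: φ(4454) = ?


4454 = 2 × 17 × 131
Prime factors: 2, 17, 131
φ(4454) = 4454 × (1-1/2) × (1-1/17) × (1-1/131)
= 4454 × 1/2 × 16/17 × 130/131 = 2080

φ(4454) = 2080


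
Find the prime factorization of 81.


81 / 3 = 27
27 / 3 = 9
9 / 3 = 3
3 / 3 = 1
81 = 3^4


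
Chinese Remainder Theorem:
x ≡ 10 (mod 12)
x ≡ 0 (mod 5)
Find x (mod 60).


M = 12*5 = 60
M1 = M/12 = 5, M2 = M/5 = 12
M1^(-1) mod 12 = 5, M2^(-1) mod 5 = 3
x = 10*5*5 + 0*12*3 = 250
250 mod 60 = 10
Check: 10 mod 12 = 10 ✓, 10 mod 5 = 0 ✓

x ≡ 10 (mod 60)


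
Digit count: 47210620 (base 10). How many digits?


47210620 has 8 digits in base 10
floor(log10(47210620)) + 1 = floor(7.6740) + 1 = 8

8 digits (base 10)


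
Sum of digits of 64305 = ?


6 + 4 + 3 + 0 + 5 = 18


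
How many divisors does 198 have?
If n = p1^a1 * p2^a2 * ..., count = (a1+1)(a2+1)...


198 = 2^1 × 3^2 × 11^1
d(198) = (1+1) × (2+1) × (1+1) = 12

12 divisors


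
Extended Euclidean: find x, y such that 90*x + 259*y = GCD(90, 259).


Tabular extended Euclidean (each row: r = 90*s + 259*t):
r=90, s=1, t=0
r=259, s=0, t=1
q=0: r=90, s=1, t=0   [90*(1) + 259*(0) = 90]
q=2: r=79, s=-2, t=1   [90*(-2) + 259*(1) = 79]
q=1: r=11, s=3, t=-1   [90*(3) + 259*(-1) = 11]
q=7: r=2, s=-23, t=8   [90*(-23) + 259*(8) = 2]
q=5: r=1, s=118, t=-41   [90*(118) + 259*(-41) = 1]
q=2: r=0, s=-259, t=90   [90*(-259) + 259*(90) = 0]
GCD = 1; from the row with r=1: x=118, y=-41
Check: 90*(118) + 259*(-41) = 10620 - 10619 = 1

GCD = 1, x = 118, y = -41


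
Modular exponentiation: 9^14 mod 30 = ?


9^1 mod 30 = 9
9^2 mod 30 = 21
9^3 mod 30 = 9
9^4 mod 30 = 21
9^5 mod 30 = 9
9^6 mod 30 = 21
9^7 mod 30 = 9
9^8 mod 30 = 21
9^9 mod 30 = 9
9^10 mod 30 = 21
9^11 mod 30 = 9
9^12 mod 30 = 21
9^13 mod 30 = 9
9^14 mod 30 = 21


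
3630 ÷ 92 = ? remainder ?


3630 = 92 * 39 + 42
Check: 3588 + 42 = 3630

q = 39, r = 42


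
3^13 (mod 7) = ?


3^1 mod 7 = 3
3^2 mod 7 = 2
3^3 mod 7 = 6
3^4 mod 7 = 4
3^5 mod 7 = 5
3^6 mod 7 = 1
3^7 mod 7 = 3
3^8 mod 7 = 2
3^9 mod 7 = 6
3^10 mod 7 = 4
3^11 mod 7 = 5
3^12 mod 7 = 1
3^13 mod 7 = 3


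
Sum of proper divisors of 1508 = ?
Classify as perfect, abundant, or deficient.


Proper divisors: 1, 2, 4, 13, 26, 29, 52, 58, 116, 377, 754
Sum = 1 + 2 + 4 + 13 + 26 + 29 + 52 + 58 + 116 + 377 + 754 = 1432
1432 < 1508 → deficient

s(1508) = 1432 (deficient)


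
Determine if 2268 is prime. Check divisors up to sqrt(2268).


2268 / 2 = 1134 (exact division)
2268 is NOT prime.

No, 2268 is not prime


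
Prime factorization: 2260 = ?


2260 / 2 = 1130
1130 / 2 = 565
565 / 5 = 113
113 / 113 = 1
2260 = 2^2 × 5 × 113


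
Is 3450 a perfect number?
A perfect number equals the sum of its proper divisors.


Proper divisors of 3450: 1, 2, 3, 5, 6, 10, 15, 23, 25, 30, 46, 50, 69, 75, 115, 138, 150, 230, 345, 575, 690, 1150, 1725
Sum = 1 + 2 + 3 + 5 + 6 + 10 + 15 + 23 + 25 + 30 + 46 + 50 + 69 + 75 + 115 + 138 + 150 + 230 + 345 + 575 + 690 + 1150 + 1725 = 5478

No, 3450 is not perfect (5478 ≠ 3450)


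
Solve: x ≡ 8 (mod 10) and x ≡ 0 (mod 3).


M = 10*3 = 30
M1 = M/10 = 3, M2 = M/3 = 10
M1^(-1) mod 10 = 7, M2^(-1) mod 3 = 1
x = 8*3*7 + 0*10*1 = 168
168 mod 30 = 18
Check: 18 mod 10 = 8 ✓, 18 mod 3 = 0 ✓

x ≡ 18 (mod 30)


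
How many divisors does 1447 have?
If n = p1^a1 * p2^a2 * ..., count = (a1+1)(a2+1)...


1447 = 1447^1
d(1447) = (1+1) = 2

2 divisors


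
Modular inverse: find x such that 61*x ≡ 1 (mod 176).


Use the extended Euclidean algorithm on (176, 61); each row r = 176*s + 61*t:
r=176, s=1, t=0
r=61, s=0, t=1
q=2: r=54, s=1, t=-2   [176*(1) + 61*(-2) = 54]
q=1: r=7, s=-1, t=3   [176*(-1) + 61*(3) = 7]
q=7: r=5, s=8, t=-23   [176*(8) + 61*(-23) = 5]
q=1: r=2, s=-9, t=26   [176*(-9) + 61*(26) = 2]
q=2: r=1, s=26, t=-75   [176*(26) + 61*(-75) = 1]
q=2: r=0, s=-61, t=176   [176*(-61) + 61*(176) = 0]
GCD = 1 with t = -75, so 61*(-75) ≡ 1 (mod 176)
Inverse = -75 mod 176 = 101
Check: 61 * 101 = 6161 ≡ 1 (mod 176)

61^(-1) ≡ 101 (mod 176)


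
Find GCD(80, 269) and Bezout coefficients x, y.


Tabular extended Euclidean (each row: r = 80*s + 269*t):
r=80, s=1, t=0
r=269, s=0, t=1
q=0: r=80, s=1, t=0   [80*(1) + 269*(0) = 80]
q=3: r=29, s=-3, t=1   [80*(-3) + 269*(1) = 29]
q=2: r=22, s=7, t=-2   [80*(7) + 269*(-2) = 22]
q=1: r=7, s=-10, t=3   [80*(-10) + 269*(3) = 7]
q=3: r=1, s=37, t=-11   [80*(37) + 269*(-11) = 1]
q=7: r=0, s=-269, t=80   [80*(-269) + 269*(80) = 0]
GCD = 1; from the row with r=1: x=37, y=-11
Check: 80*(37) + 269*(-11) = 2960 - 2959 = 1

GCD = 1, x = 37, y = -11


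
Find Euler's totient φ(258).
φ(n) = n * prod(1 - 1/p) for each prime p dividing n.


258 = 2 × 3 × 43
Prime factors: 2, 3, 43
φ(258) = 258 × (1-1/2) × (1-1/3) × (1-1/43)
= 258 × 1/2 × 2/3 × 42/43 = 84

φ(258) = 84


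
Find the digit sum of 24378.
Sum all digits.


2 + 4 + 3 + 7 + 8 = 24


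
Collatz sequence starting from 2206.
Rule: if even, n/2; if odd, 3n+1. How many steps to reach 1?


2206 → 1103 → 3310 → 1655 → 4966 → 2483 → 7450 → 3725 → 11176 → 5588 → 2794 → 1397 → 4192 → 2096 → 1048 → 524 → 262 → 131 → 394 → 197 → 592 → 296 → 148 → 74 → 37 → 112 → 56 → 28 → 14 → 7 → 22 → 11 → 34 → 17 → 52 → 26 → 13 → 40 → 20 → 10 → 5 → 16 → 8 → 4 → 2 → 1
Total steps = 45

45 steps


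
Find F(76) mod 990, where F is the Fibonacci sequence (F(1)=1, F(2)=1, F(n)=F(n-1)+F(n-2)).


F(k) mod 990 for k=1..76:
1, 1, 2, 3, 5, 8, 13, 21, 34, 55, 89, 144, 233, 377, 610, 987, 607, 604, 221, 825, 56, 881, 937, 828, 775, 613, 398, 21, 419, 440, 859, 309, 178, 487, 665, 162, 827, 989, 826, 825, 661, 496, 167, 663, 830, 503, 343, 846, 199, 55, 254, 309, 563, 872, 445, 327, 772, 109, 881, 0, 881, 881, 772, 663, 445, 118, 563, 681, 254, 935, 199, 144, 343, 487, 830, 327
F(76) mod 990 = 327


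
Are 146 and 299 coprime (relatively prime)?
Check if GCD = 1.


Euclidean algorithm:
299 = 2 * 146 + 7
146 = 20 * 7 + 6
7 = 1 * 6 + 1
6 = 6 * 1 + 0
GCD(146, 299) = 1

Yes, coprime (GCD = 1)


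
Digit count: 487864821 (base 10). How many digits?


487864821 has 9 digits in base 10
floor(log10(487864821)) + 1 = floor(8.6883) + 1 = 9

9 digits (base 10)


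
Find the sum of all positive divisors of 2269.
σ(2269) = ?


Divisors of 2269: 1, 2269
Sum = 1 + 2269 = 2270

σ(2269) = 2270


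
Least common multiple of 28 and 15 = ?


GCD(28, 15) = 1
LCM = 28*15/1 = 420/1 = 420

LCM = 420


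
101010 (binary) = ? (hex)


101010 (base 2) = 42 (decimal)
42 (decimal) = 2A (base 16)


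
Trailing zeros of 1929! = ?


floor(1929/5) = 385
floor(1929/25) = 77
floor(1929/125) = 15
floor(1929/625) = 3
Total = 480

480 trailing zeros


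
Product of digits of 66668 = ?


6 × 6 × 6 × 6 × 8 = 10368


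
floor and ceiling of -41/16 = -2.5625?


-41/16 = -2.5625
floor = -3
ceil = -2

floor = -3, ceil = -2


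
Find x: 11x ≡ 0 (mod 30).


GCD(11, 30) = 1, unique solution
a^(-1) mod 30 = 11
x = 11 * 0 mod 30 = 0

x ≡ 0 (mod 30)


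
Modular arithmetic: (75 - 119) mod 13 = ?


75 - 119 = -44
-44 mod 13 = 8


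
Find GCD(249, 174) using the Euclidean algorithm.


249 = 1 * 174 + 75
174 = 2 * 75 + 24
75 = 3 * 24 + 3
24 = 8 * 3 + 0
GCD = 3


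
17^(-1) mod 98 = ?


Use the extended Euclidean algorithm on (98, 17); each row r = 98*s + 17*t:
r=98, s=1, t=0
r=17, s=0, t=1
q=5: r=13, s=1, t=-5   [98*(1) + 17*(-5) = 13]
q=1: r=4, s=-1, t=6   [98*(-1) + 17*(6) = 4]
q=3: r=1, s=4, t=-23   [98*(4) + 17*(-23) = 1]
q=4: r=0, s=-17, t=98   [98*(-17) + 17*(98) = 0]
GCD = 1 with t = -23, so 17*(-23) ≡ 1 (mod 98)
Inverse = -23 mod 98 = 75
Check: 17 * 75 = 1275 ≡ 1 (mod 98)

17^(-1) ≡ 75 (mod 98)


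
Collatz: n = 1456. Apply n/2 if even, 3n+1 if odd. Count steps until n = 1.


1456 → 728 → 364 → 182 → 91 → 274 → 137 → 412 → 206 → 103 → 310 → 155 → 466 → 233 → 700 → 350 → 175 → 526 → 263 → 790 → 395 → 1186 → 593 → 1780 → 890 → 445 → 1336 → 668 → 334 → 167 → 502 → 251 → 754 → 377 → 1132 → 566 → 283 → 850 → 425 → 1276 → 638 → 319 → 958 → 479 → 1438 → 719 → 2158 → 1079 → 3238 → 1619 → 4858 → 2429 → 7288 → 3644 → 1822 → 911 → 2734 → 1367 → 4102 → 2051 → 6154 → 3077 → 9232 → 4616 → 2308 → 1154 → 577 → 1732 → 866 → 433 → 1300 → 650 → 325 → 976 → 488 → 244 → 122 → 61 → 184 → 92 → 46 → 23 → 70 → 35 → 106 → 53 → 160 → 80 → 40 → 20 → 10 → 5 → 16 → 8 → 4 → 2 → 1
Total steps = 96

96 steps


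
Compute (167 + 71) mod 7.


167 + 71 = 238
238 mod 7 = 0


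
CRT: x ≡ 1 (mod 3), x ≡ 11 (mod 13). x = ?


M = 3*13 = 39
M1 = M/3 = 13, M2 = M/13 = 3
M1^(-1) mod 3 = 1, M2^(-1) mod 13 = 9
x = 1*13*1 + 11*3*9 = 310
310 mod 39 = 37
Check: 37 mod 3 = 1 ✓, 37 mod 13 = 11 ✓

x ≡ 37 (mod 39)


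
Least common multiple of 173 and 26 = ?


GCD(173, 26) = 1
LCM = 173*26/1 = 4498/1 = 4498

LCM = 4498


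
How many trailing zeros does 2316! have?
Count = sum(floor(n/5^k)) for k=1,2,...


floor(2316/5) = 463
floor(2316/25) = 92
floor(2316/125) = 18
floor(2316/625) = 3
Total = 576

576 trailing zeros


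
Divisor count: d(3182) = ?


3182 = 2^1 × 37^1 × 43^1
d(3182) = (1+1) × (1+1) × (1+1) = 8

8 divisors


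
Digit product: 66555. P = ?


6 × 6 × 5 × 5 × 5 = 4500


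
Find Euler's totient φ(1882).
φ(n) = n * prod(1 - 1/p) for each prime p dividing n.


1882 = 2 × 941
Prime factors: 2, 941
φ(1882) = 1882 × (1-1/2) × (1-1/941)
= 1882 × 1/2 × 940/941 = 940

φ(1882) = 940


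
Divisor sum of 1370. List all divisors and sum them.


Divisors of 1370: 1, 2, 5, 10, 137, 274, 685, 1370
Sum = 1 + 2 + 5 + 10 + 137 + 274 + 685 + 1370 = 2484

σ(1370) = 2484


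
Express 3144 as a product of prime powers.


3144 / 2 = 1572
1572 / 2 = 786
786 / 2 = 393
393 / 3 = 131
131 / 131 = 1
3144 = 2^3 × 3 × 131


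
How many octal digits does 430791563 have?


430791563 in base 8 = 3153255613
Number of digits = 10

10 digits (base 8)


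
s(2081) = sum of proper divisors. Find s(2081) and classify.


Proper divisors: 1
Sum = 1 = 1
1 < 2081 → deficient

s(2081) = 1 (deficient)


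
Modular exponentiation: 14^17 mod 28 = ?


14^1 mod 28 = 14
14^2 mod 28 = 0
14^3 mod 28 = 0
14^4 mod 28 = 0
14^5 mod 28 = 0
14^6 mod 28 = 0
14^7 mod 28 = 0
14^8 mod 28 = 0
14^9 mod 28 = 0
14^10 mod 28 = 0
14^11 mod 28 = 0
14^12 mod 28 = 0
14^13 mod 28 = 0
14^14 mod 28 = 0
14^15 mod 28 = 0
14^16 mod 28 = 0
14^17 mod 28 = 0


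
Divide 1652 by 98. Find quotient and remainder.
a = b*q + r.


1652 = 98 * 16 + 84
Check: 1568 + 84 = 1652

q = 16, r = 84


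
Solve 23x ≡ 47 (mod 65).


GCD(23, 65) = 1, unique solution
a^(-1) mod 65 = 17
x = 17 * 47 mod 65 = 19

x ≡ 19 (mod 65)


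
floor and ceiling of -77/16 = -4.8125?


-77/16 = -4.8125
floor = -5
ceil = -4

floor = -5, ceil = -4


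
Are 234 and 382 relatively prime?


Euclidean algorithm:
382 = 1 * 234 + 148
234 = 1 * 148 + 86
148 = 1 * 86 + 62
86 = 1 * 62 + 24
62 = 2 * 24 + 14
24 = 1 * 14 + 10
14 = 1 * 10 + 4
10 = 2 * 4 + 2
4 = 2 * 2 + 0
GCD(234, 382) = 2

No, not coprime (GCD = 2)


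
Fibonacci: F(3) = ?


Sequence: 1, 1, 2
F(3) = 2


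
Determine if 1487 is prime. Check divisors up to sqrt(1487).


Check divisors up to sqrt(1487) = 38.5616
No divisors found.
1487 is prime.

Yes, 1487 is prime


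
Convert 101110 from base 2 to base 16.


101110 (base 2) = 46 (decimal)
46 (decimal) = 2E (base 16)


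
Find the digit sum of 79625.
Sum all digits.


7 + 9 + 6 + 2 + 5 = 29


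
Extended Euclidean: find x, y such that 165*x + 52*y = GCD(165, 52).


Tabular extended Euclidean (each row: r = 165*s + 52*t):
r=165, s=1, t=0
r=52, s=0, t=1
q=3: r=9, s=1, t=-3   [165*(1) + 52*(-3) = 9]
q=5: r=7, s=-5, t=16   [165*(-5) + 52*(16) = 7]
q=1: r=2, s=6, t=-19   [165*(6) + 52*(-19) = 2]
q=3: r=1, s=-23, t=73   [165*(-23) + 52*(73) = 1]
q=2: r=0, s=52, t=-165   [165*(52) + 52*(-165) = 0]
GCD = 1; from the row with r=1: x=-23, y=73
Check: 165*(-23) + 52*(73) = -3795 + 3796 = 1

GCD = 1, x = -23, y = 73


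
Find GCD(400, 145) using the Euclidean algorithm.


400 = 2 * 145 + 110
145 = 1 * 110 + 35
110 = 3 * 35 + 5
35 = 7 * 5 + 0
GCD = 5


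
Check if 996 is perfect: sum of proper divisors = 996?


Proper divisors of 996: 1, 2, 3, 4, 6, 12, 83, 166, 249, 332, 498
Sum = 1 + 2 + 3 + 4 + 6 + 12 + 83 + 166 + 249 + 332 + 498 = 1356

No, 996 is not perfect (1356 ≠ 996)


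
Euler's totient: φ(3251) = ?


3251 = 3251
Prime factors: 3251
φ(3251) = 3251 × (1-1/3251)
= 3251 × 3250/3251 = 3250

φ(3251) = 3250


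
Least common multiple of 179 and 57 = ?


GCD(179, 57) = 1
LCM = 179*57/1 = 10203/1 = 10203

LCM = 10203


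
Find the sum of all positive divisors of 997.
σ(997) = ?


Divisors of 997: 1, 997
Sum = 1 + 997 = 998

σ(997) = 998


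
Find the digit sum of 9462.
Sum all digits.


9 + 4 + 6 + 2 = 21


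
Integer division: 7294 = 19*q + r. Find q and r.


7294 = 19 * 383 + 17
Check: 7277 + 17 = 7294

q = 383, r = 17


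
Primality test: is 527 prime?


527 / 17 = 31 (exact division)
527 is NOT prime.

No, 527 is not prime


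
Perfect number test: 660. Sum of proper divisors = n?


Proper divisors of 660: 1, 2, 3, 4, 5, 6, 10, 11, 12, 15, 20, 22, 30, 33, 44, 55, 60, 66, 110, 132, 165, 220, 330
Sum = 1 + 2 + 3 + 4 + 5 + 6 + 10 + 11 + 12 + 15 + 20 + 22 + 30 + 33 + 44 + 55 + 60 + 66 + 110 + 132 + 165 + 220 + 330 = 1356

No, 660 is not perfect (1356 ≠ 660)


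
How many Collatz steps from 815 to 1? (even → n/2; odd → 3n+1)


815 → 2446 → 1223 → 3670 → 1835 → 5506 → 2753 → 8260 → 4130 → 2065 → 6196 → 3098 → 1549 → 4648 → 2324 → 1162 → 581 → 1744 → 872 → 436 → 218 → 109 → 328 → 164 → 82 → 41 → 124 → 62 → 31 → 94 → 47 → 142 → 71 → 214 → 107 → 322 → 161 → 484 → 242 → 121 → 364 → 182 → 91 → 274 → 137 → 412 → 206 → 103 → 310 → 155 → 466 → 233 → 700 → 350 → 175 → 526 → 263 → 790 → 395 → 1186 → 593 → 1780 → 890 → 445 → 1336 → 668 → 334 → 167 → 502 → 251 → 754 → 377 → 1132 → 566 → 283 → 850 → 425 → 1276 → 638 → 319 → 958 → 479 → 1438 → 719 → 2158 → 1079 → 3238 → 1619 → 4858 → 2429 → 7288 → 3644 → 1822 → 911 → 2734 → 1367 → 4102 → 2051 → 6154 → 3077 → 9232 → 4616 → 2308 → 1154 → 577 → 1732 → 866 → 433 → 1300 → 650 → 325 → 976 → 488 → 244 → 122 → 61 → 184 → 92 → 46 → 23 → 70 → 35 → 106 → 53 → 160 → 80 → 40 → 20 → 10 → 5 → 16 → 8 → 4 → 2 → 1
Total steps = 134

134 steps


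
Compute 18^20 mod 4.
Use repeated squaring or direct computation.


18^1 mod 4 = 2
18^2 mod 4 = 0
18^3 mod 4 = 0
18^4 mod 4 = 0
18^5 mod 4 = 0
18^6 mod 4 = 0
18^7 mod 4 = 0
18^8 mod 4 = 0
18^9 mod 4 = 0
18^10 mod 4 = 0
18^11 mod 4 = 0
18^12 mod 4 = 0
18^13 mod 4 = 0
18^14 mod 4 = 0
18^15 mod 4 = 0
18^16 mod 4 = 0
18^17 mod 4 = 0
18^18 mod 4 = 0
18^19 mod 4 = 0
18^20 mod 4 = 0


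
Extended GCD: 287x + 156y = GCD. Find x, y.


Tabular extended Euclidean (each row: r = 287*s + 156*t):
r=287, s=1, t=0
r=156, s=0, t=1
q=1: r=131, s=1, t=-1   [287*(1) + 156*(-1) = 131]
q=1: r=25, s=-1, t=2   [287*(-1) + 156*(2) = 25]
q=5: r=6, s=6, t=-11   [287*(6) + 156*(-11) = 6]
q=4: r=1, s=-25, t=46   [287*(-25) + 156*(46) = 1]
q=6: r=0, s=156, t=-287   [287*(156) + 156*(-287) = 0]
GCD = 1; from the row with r=1: x=-25, y=46
Check: 287*(-25) + 156*(46) = -7175 + 7176 = 1

GCD = 1, x = -25, y = 46


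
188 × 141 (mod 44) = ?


188 × 141 = 26508
26508 mod 44 = 20


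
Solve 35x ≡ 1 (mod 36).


GCD(35, 36) = 1, unique solution
a^(-1) mod 36 = 35
x = 35 * 1 mod 36 = 35

x ≡ 35 (mod 36)


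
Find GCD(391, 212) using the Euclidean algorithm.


391 = 1 * 212 + 179
212 = 1 * 179 + 33
179 = 5 * 33 + 14
33 = 2 * 14 + 5
14 = 2 * 5 + 4
5 = 1 * 4 + 1
4 = 4 * 1 + 0
GCD = 1


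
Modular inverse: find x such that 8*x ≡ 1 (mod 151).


Use the extended Euclidean algorithm on (151, 8); each row r = 151*s + 8*t:
r=151, s=1, t=0
r=8, s=0, t=1
q=18: r=7, s=1, t=-18   [151*(1) + 8*(-18) = 7]
q=1: r=1, s=-1, t=19   [151*(-1) + 8*(19) = 1]
q=7: r=0, s=8, t=-151   [151*(8) + 8*(-151) = 0]
GCD = 1 with t = 19, so 8*(19) ≡ 1 (mod 151)
Inverse = 19 mod 151 = 19
Check: 8 * 19 = 152 ≡ 1 (mod 151)

8^(-1) ≡ 19 (mod 151)


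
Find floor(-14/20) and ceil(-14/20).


-14/20 = -0.7000
floor = -1
ceil = 0

floor = -1, ceil = 0


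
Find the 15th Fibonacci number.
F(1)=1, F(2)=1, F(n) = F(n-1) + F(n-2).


Sequence: 1, 1, 2, 3, 5, 8, 13, 21, 34, 55, 89, 144, 233, 377, 610
F(15) = 610


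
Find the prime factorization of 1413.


1413 / 3 = 471
471 / 3 = 157
157 / 157 = 1
1413 = 3^2 × 157


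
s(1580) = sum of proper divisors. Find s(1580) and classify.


Proper divisors: 1, 2, 4, 5, 10, 20, 79, 158, 316, 395, 790
Sum = 1 + 2 + 4 + 5 + 10 + 20 + 79 + 158 + 316 + 395 + 790 = 1780
1780 > 1580 → abundant

s(1580) = 1780 (abundant)


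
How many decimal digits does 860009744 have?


860009744 has 9 digits in base 10
floor(log10(860009744)) + 1 = floor(8.9345) + 1 = 9

9 digits (base 10)


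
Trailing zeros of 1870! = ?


floor(1870/5) = 374
floor(1870/25) = 74
floor(1870/125) = 14
floor(1870/625) = 2
Total = 464

464 trailing zeros


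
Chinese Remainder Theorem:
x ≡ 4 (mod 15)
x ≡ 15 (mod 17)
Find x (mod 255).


M = 15*17 = 255
M1 = M/15 = 17, M2 = M/17 = 15
M1^(-1) mod 15 = 8, M2^(-1) mod 17 = 8
x = 4*17*8 + 15*15*8 = 2344
2344 mod 255 = 49
Check: 49 mod 15 = 4 ✓, 49 mod 17 = 15 ✓

x ≡ 49 (mod 255)


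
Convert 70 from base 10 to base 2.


70 (base 10) = 70 (decimal)
70 (decimal) = 1000110 (base 2)


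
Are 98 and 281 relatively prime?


Euclidean algorithm:
281 = 2 * 98 + 85
98 = 1 * 85 + 13
85 = 6 * 13 + 7
13 = 1 * 7 + 6
7 = 1 * 6 + 1
6 = 6 * 1 + 0
GCD(98, 281) = 1

Yes, coprime (GCD = 1)


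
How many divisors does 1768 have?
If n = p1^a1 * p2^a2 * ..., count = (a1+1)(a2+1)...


1768 = 2^3 × 13^1 × 17^1
d(1768) = (3+1) × (1+1) × (1+1) = 16

16 divisors


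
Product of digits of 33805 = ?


3 × 3 × 8 × 0 × 5 = 0


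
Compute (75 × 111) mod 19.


75 × 111 = 8325
8325 mod 19 = 3


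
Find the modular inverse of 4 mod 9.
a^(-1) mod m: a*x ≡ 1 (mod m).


Use the extended Euclidean algorithm on (9, 4); each row r = 9*s + 4*t:
r=9, s=1, t=0
r=4, s=0, t=1
q=2: r=1, s=1, t=-2   [9*(1) + 4*(-2) = 1]
q=4: r=0, s=-4, t=9   [9*(-4) + 4*(9) = 0]
GCD = 1 with t = -2, so 4*(-2) ≡ 1 (mod 9)
Inverse = -2 mod 9 = 7
Check: 4 * 7 = 28 ≡ 1 (mod 9)

4^(-1) ≡ 7 (mod 9)


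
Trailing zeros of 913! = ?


floor(913/5) = 182
floor(913/25) = 36
floor(913/125) = 7
floor(913/625) = 1
Total = 226

226 trailing zeros


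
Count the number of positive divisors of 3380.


3380 = 2^2 × 5^1 × 13^2
d(3380) = (2+1) × (1+1) × (2+1) = 18

18 divisors


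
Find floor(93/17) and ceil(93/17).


93/17 = 5.4706
floor = 5
ceil = 6

floor = 5, ceil = 6


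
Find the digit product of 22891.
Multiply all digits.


2 × 2 × 8 × 9 × 1 = 288


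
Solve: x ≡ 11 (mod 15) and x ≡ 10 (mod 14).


M = 15*14 = 210
M1 = M/15 = 14, M2 = M/14 = 15
M1^(-1) mod 15 = 14, M2^(-1) mod 14 = 1
x = 11*14*14 + 10*15*1 = 2306
2306 mod 210 = 206
Check: 206 mod 15 = 11 ✓, 206 mod 14 = 10 ✓

x ≡ 206 (mod 210)


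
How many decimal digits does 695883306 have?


695883306 has 9 digits in base 10
floor(log10(695883306)) + 1 = floor(8.8425) + 1 = 9

9 digits (base 10)


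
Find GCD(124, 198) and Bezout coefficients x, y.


Tabular extended Euclidean (each row: r = 124*s + 198*t):
r=124, s=1, t=0
r=198, s=0, t=1
q=0: r=124, s=1, t=0   [124*(1) + 198*(0) = 124]
q=1: r=74, s=-1, t=1   [124*(-1) + 198*(1) = 74]
q=1: r=50, s=2, t=-1   [124*(2) + 198*(-1) = 50]
q=1: r=24, s=-3, t=2   [124*(-3) + 198*(2) = 24]
q=2: r=2, s=8, t=-5   [124*(8) + 198*(-5) = 2]
q=12: r=0, s=-99, t=62   [124*(-99) + 198*(62) = 0]
GCD = 2; from the row with r=2: x=8, y=-5
Check: 124*(8) + 198*(-5) = 992 - 990 = 2

GCD = 2, x = 8, y = -5


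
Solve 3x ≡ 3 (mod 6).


GCD(3, 6) = 3 divides 3
Divide: 1x ≡ 1 (mod 2)
x ≡ 1 (mod 2)


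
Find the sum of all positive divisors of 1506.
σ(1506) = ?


Divisors of 1506: 1, 2, 3, 6, 251, 502, 753, 1506
Sum = 1 + 2 + 3 + 6 + 251 + 502 + 753 + 1506 = 3024

σ(1506) = 3024


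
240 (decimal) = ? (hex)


240 (base 10) = 240 (decimal)
240 (decimal) = F0 (base 16)


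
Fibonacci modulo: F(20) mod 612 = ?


F(k) mod 612 for k=1..20:
1, 1, 2, 3, 5, 8, 13, 21, 34, 55, 89, 144, 233, 377, 610, 375, 373, 136, 509, 33
F(20) mod 612 = 33


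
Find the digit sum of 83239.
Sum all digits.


8 + 3 + 2 + 3 + 9 = 25


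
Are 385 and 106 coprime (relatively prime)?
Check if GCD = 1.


Euclidean algorithm:
385 = 3 * 106 + 67
106 = 1 * 67 + 39
67 = 1 * 39 + 28
39 = 1 * 28 + 11
28 = 2 * 11 + 6
11 = 1 * 6 + 5
6 = 1 * 5 + 1
5 = 5 * 1 + 0
GCD(385, 106) = 1

Yes, coprime (GCD = 1)


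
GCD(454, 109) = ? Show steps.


454 = 4 * 109 + 18
109 = 6 * 18 + 1
18 = 18 * 1 + 0
GCD = 1


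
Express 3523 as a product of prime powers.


3523 / 13 = 271
271 / 271 = 1
3523 = 13 × 271


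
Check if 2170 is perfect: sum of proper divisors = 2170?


Proper divisors of 2170: 1, 2, 5, 7, 10, 14, 31, 35, 62, 70, 155, 217, 310, 434, 1085
Sum = 1 + 2 + 5 + 7 + 10 + 14 + 31 + 35 + 62 + 70 + 155 + 217 + 310 + 434 + 1085 = 2438

No, 2170 is not perfect (2438 ≠ 2170)


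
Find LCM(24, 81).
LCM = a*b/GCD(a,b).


GCD(24, 81) = 3
LCM = 24*81/3 = 1944/3 = 648

LCM = 648


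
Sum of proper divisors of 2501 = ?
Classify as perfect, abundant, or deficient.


Proper divisors: 1, 41, 61
Sum = 1 + 41 + 61 = 103
103 < 2501 → deficient

s(2501) = 103 (deficient)


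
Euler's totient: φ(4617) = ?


4617 = 3^5 × 19
Prime factors: 3, 19
φ(4617) = 4617 × (1-1/3) × (1-1/19)
= 4617 × 2/3 × 18/19 = 2916

φ(4617) = 2916


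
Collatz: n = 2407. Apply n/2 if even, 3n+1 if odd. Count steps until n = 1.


2407 → 7222 → 3611 → 10834 → 5417 → 16252 → 8126 → 4063 → 12190 → 6095 → 18286 → 9143 → 27430 → 13715 → 41146 → 20573 → 61720 → 30860 → 15430 → 7715 → 23146 → 11573 → 34720 → 17360 → 8680 → 4340 → 2170 → 1085 → 3256 → 1628 → 814 → 407 → 1222 → 611 → 1834 → 917 → 2752 → 1376 → 688 → 344 → 172 → 86 → 43 → 130 → 65 → 196 → 98 → 49 → 148 → 74 → 37 → 112 → 56 → 28 → 14 → 7 → 22 → 11 → 34 → 17 → 52 → 26 → 13 → 40 → 20 → 10 → 5 → 16 → 8 → 4 → 2 → 1
Total steps = 71

71 steps


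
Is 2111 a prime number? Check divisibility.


Check divisors up to sqrt(2111) = 45.9456
No divisors found.
2111 is prime.

Yes, 2111 is prime


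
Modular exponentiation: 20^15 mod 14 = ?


20^1 mod 14 = 6
20^2 mod 14 = 8
20^3 mod 14 = 6
20^4 mod 14 = 8
20^5 mod 14 = 6
20^6 mod 14 = 8
20^7 mod 14 = 6
20^8 mod 14 = 8
20^9 mod 14 = 6
20^10 mod 14 = 8
20^11 mod 14 = 6
20^12 mod 14 = 8
20^13 mod 14 = 6
20^14 mod 14 = 8
20^15 mod 14 = 6


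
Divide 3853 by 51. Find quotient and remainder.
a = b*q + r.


3853 = 51 * 75 + 28
Check: 3825 + 28 = 3853

q = 75, r = 28


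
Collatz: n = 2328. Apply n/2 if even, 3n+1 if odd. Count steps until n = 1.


2328 → 1164 → 582 → 291 → 874 → 437 → 1312 → 656 → 328 → 164 → 82 → 41 → 124 → 62 → 31 → 94 → 47 → 142 → 71 → 214 → 107 → 322 → 161 → 484 → 242 → 121 → 364 → 182 → 91 → 274 → 137 → 412 → 206 → 103 → 310 → 155 → 466 → 233 → 700 → 350 → 175 → 526 → 263 → 790 → 395 → 1186 → 593 → 1780 → 890 → 445 → 1336 → 668 → 334 → 167 → 502 → 251 → 754 → 377 → 1132 → 566 → 283 → 850 → 425 → 1276 → 638 → 319 → 958 → 479 → 1438 → 719 → 2158 → 1079 → 3238 → 1619 → 4858 → 2429 → 7288 → 3644 → 1822 → 911 → 2734 → 1367 → 4102 → 2051 → 6154 → 3077 → 9232 → 4616 → 2308 → 1154 → 577 → 1732 → 866 → 433 → 1300 → 650 → 325 → 976 → 488 → 244 → 122 → 61 → 184 → 92 → 46 → 23 → 70 → 35 → 106 → 53 → 160 → 80 → 40 → 20 → 10 → 5 → 16 → 8 → 4 → 2 → 1
Total steps = 120

120 steps


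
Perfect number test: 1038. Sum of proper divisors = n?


Proper divisors of 1038: 1, 2, 3, 6, 173, 346, 519
Sum = 1 + 2 + 3 + 6 + 173 + 346 + 519 = 1050

No, 1038 is not perfect (1050 ≠ 1038)


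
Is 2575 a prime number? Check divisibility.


2575 / 5 = 515 (exact division)
2575 is NOT prime.

No, 2575 is not prime


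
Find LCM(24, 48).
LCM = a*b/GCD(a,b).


GCD(24, 48) = 24
LCM = 24*48/24 = 1152/24 = 48

LCM = 48


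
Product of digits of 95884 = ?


9 × 5 × 8 × 8 × 4 = 11520


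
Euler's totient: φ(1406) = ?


1406 = 2 × 19 × 37
Prime factors: 2, 19, 37
φ(1406) = 1406 × (1-1/2) × (1-1/19) × (1-1/37)
= 1406 × 1/2 × 18/19 × 36/37 = 648

φ(1406) = 648


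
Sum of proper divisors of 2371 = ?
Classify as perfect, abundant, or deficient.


Proper divisors: 1
Sum = 1 = 1
1 < 2371 → deficient

s(2371) = 1 (deficient)


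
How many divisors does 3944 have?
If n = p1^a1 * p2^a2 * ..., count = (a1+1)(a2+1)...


3944 = 2^3 × 17^1 × 29^1
d(3944) = (3+1) × (1+1) × (1+1) = 16

16 divisors


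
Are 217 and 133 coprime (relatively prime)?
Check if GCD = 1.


Euclidean algorithm:
217 = 1 * 133 + 84
133 = 1 * 84 + 49
84 = 1 * 49 + 35
49 = 1 * 35 + 14
35 = 2 * 14 + 7
14 = 2 * 7 + 0
GCD(217, 133) = 7

No, not coprime (GCD = 7)


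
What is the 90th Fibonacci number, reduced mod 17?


F(k) mod 17 for k=1..90:
1, 1, 2, 3, 5, 8, 13, 4, 0, 4, 4, 8, 12, 3, 15, 1, 16, 0, 16, 16, 15, 14, 12, 9, 4, 13, 0, 13, 13, 9, 5, 14, 2, 16, 1, 0, 1, 1, 2, 3, 5, 8, 13, 4, 0, 4, 4, 8, 12, 3, 15, 1, 16, 0, 16, 16, 15, 14, 12, 9, 4, 13, 0, 13, 13, 9, 5, 14, 2, 16, 1, 0, 1, 1, 2, 3, 5, 8, 13, 4, 0, 4, 4, 8, 12, 3, 15, 1, 16, 0
F(90) mod 17 = 0


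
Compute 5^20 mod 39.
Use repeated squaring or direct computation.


5^1 mod 39 = 5
5^2 mod 39 = 25
5^3 mod 39 = 8
5^4 mod 39 = 1
5^5 mod 39 = 5
5^6 mod 39 = 25
5^7 mod 39 = 8
5^8 mod 39 = 1
5^9 mod 39 = 5
5^10 mod 39 = 25
5^11 mod 39 = 8
5^12 mod 39 = 1
5^13 mod 39 = 5
5^14 mod 39 = 25
5^15 mod 39 = 8
5^16 mod 39 = 1
5^17 mod 39 = 5
5^18 mod 39 = 25
5^19 mod 39 = 8
5^20 mod 39 = 1
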